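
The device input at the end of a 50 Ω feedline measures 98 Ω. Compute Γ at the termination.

Γ = 0.324

Γ = (Z_L − Z_0)/(Z_L + Z_0) = (98 − 50)/(98 + 50) = 48/148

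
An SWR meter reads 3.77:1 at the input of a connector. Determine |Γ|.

|Γ| = (S − 1)/(S + 1) = (3.77 − 1)/(3.77 + 1) = 2.77/4.77

|Γ| ≈ 0.581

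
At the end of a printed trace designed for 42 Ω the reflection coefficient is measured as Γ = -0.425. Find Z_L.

Z_L = Z_0·(1 + Γ)/(1 − Γ) = 42·(0.575)/(1.43)

Z_L ≈ 16.9 Ω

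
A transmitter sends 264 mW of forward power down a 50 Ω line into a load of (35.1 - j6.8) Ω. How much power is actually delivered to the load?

|Γ| = |(-14.9 − j6.8)/(85.1 − j6.8)| = 0.192
|Γ|² = 0.0368
P_refl = |Γ|²·P_inc = 9.72 mW, P_del = (1 − |Γ|²)·P_inc = 254 mW

P_delivered ≈ 254 mW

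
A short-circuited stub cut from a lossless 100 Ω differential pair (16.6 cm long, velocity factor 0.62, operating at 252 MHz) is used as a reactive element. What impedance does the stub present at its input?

Z_in ≈ +j629 Ω

λ = v/f = 0.62·c / 252 MHz = 0.738 m
βl = 2π·l/λ = 2π × 0.225 = 81°
tan(βl) = 6.29
For a short-circuited stub, Z_in = jZ_0·tan(βl)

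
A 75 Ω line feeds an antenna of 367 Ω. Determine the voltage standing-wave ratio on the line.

VSWR ≈ 4.89

For a purely resistive load, VSWR = R_L/Z_0 or Z_0/R_L (whichever > 1) = 367/75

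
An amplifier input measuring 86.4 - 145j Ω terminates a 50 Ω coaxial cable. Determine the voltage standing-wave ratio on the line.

VSWR ≈ 7.03

Γ = (Z_L − Z_0)/(Z_L + Z_0) = (36.4 − j145)/(136.4 − j145)
|Γ| = 149/199 = 0.751
VSWR = (1 + |Γ|)/(1 − |Γ|) = 1.75/0.249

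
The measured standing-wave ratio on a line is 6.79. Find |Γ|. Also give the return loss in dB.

|Γ| = (S − 1)/(S + 1) = (6.79 − 1)/(6.79 + 1) = 5.79/7.79
RL = −20·log₁₀|Γ| = −20·log₁₀(0.743)

|Γ| ≈ 0.743; return loss ≈ 2.58 dB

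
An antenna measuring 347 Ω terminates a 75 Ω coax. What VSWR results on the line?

For a purely resistive load, VSWR = R_L/Z_0 or Z_0/R_L (whichever > 1) = 347/75

VSWR ≈ 4.63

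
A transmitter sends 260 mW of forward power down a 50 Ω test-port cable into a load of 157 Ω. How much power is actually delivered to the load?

P_delivered ≈ 191 mW

Γ = (157 − 50)/(157 + 50) = 0.517
|Γ|² = 0.267
P_refl = |Γ|²·P_inc = 69.5 mW, P_del = (1 − |Γ|²)·P_inc = 191 mW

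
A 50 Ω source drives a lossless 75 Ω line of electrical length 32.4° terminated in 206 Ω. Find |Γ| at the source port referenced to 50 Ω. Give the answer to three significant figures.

tan(βl) = 0.635
Z_in = Z_0·(Z_L + jZ_0·tanβl)/(Z_0 + jZ_L·tanβl) = 71.6 − j77.1 Ω
Γ_s = (Z_in − Z_s)/(Z_in + Z_s) = (21.6 − j77.1)/(122 − j77.1), |Γ_s| = 0.556

|Γ| ≈ 0.556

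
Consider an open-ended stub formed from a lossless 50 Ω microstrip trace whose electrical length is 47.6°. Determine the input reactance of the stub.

tan(βl) = 1.1
For an open-ended stub, Z_in = −jZ_0·cot(βl) = −jZ_0/tan(βl)

X_in ≈ -45.7 Ω (capacitive)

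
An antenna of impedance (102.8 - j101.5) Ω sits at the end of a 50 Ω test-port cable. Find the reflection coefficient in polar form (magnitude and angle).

Γ = (Z_L − Z_0)/(Z_L + Z_0) = (52.8 − j101.5)/(152.8 − j101.5)
|Γ| = 114/183 = 0.624

Γ ≈ 0.624 ∠ -28.9°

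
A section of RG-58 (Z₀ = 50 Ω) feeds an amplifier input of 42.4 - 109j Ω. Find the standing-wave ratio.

VSWR ≈ 7.5

Γ = (Z_L − Z_0)/(Z_L + Z_0) = (-7.6 − j109)/(92.4 − j109)
|Γ| = 109/143 = 0.765
VSWR = (1 + |Γ|)/(1 − |Γ|) = 1.76/0.235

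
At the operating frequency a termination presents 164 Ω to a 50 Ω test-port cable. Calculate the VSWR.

VSWR ≈ 3.28

For a purely resistive load, VSWR = R_L/Z_0 or Z_0/R_L (whichever > 1) = 164/50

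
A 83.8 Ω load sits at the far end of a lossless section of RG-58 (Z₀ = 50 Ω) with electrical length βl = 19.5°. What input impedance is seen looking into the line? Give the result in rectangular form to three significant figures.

tan(βl) = tan(19.5°) = 0.354
Z_in = Z_0·(Z_L + jZ_0·tanβl)/(Z_0 + jZ_L·tanβl)
     = 50·(83.8 + j17.7)/(50 + j29.7)

Z_in ≈ 69.7 − j23.7 Ω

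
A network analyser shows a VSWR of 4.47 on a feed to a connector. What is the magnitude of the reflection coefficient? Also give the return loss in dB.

|Γ| ≈ 0.634; return loss ≈ 3.95 dB

|Γ| = (S − 1)/(S + 1) = (4.47 − 1)/(4.47 + 1) = 3.47/5.47
RL = −20·log₁₀|Γ| = −20·log₁₀(0.634)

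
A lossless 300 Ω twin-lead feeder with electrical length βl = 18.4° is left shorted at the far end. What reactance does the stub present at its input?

X_in ≈ 99.8 Ω (inductive)

tan(βl) = 0.333
For a shorted stub, Z_in = jZ_0·tan(βl)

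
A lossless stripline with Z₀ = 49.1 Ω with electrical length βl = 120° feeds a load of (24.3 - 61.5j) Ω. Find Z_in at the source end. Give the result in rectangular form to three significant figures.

tan(βl) = tan(120°) = -1.73
Z_in = Z_0·(Z_L + jZ_0·tanβl)/(Z_0 + jZ_L·tanβl)
     = 49.1·(24.3 − j147)/(-57.4 − j42.1)

Z_in ≈ 46.2 + j91.4 Ω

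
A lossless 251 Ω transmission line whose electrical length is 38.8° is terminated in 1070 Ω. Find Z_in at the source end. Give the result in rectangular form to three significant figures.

Z_in ≈ 138 − j272 Ω

tan(βl) = tan(38.8°) = 0.804
Z_in = Z_0·(Z_L + jZ_0·tanβl)/(Z_0 + jZ_L·tanβl)
     = 251·(1070 + j202)/(251 + j860)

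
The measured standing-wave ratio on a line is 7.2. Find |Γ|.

|Γ| ≈ 0.756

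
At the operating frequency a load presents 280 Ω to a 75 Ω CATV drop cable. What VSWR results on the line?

VSWR ≈ 3.73

For a purely resistive load, VSWR = R_L/Z_0 or Z_0/R_L (whichever > 1) = 280/75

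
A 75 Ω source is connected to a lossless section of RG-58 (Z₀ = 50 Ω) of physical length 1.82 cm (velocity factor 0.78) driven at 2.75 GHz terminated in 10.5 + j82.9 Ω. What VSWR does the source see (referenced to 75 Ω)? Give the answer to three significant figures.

VSWR ≈ 19.8

λ = v/f = 0.78·c / 2.75 GHz = 0.0851 m
βl = 2π·l/λ = 2π × 0.214 = 77°
tan(βl) = 4.33
Z_in = Z_0·(Z_L + jZ_0·tanβl)/(Z_0 + jZ_L·tanβl) = 5.32 − j47.7 Ω
Γ_s = (Z_in − Z_s)/(Z_in + Z_s) = (-69.7 − j47.7)/(80.3 − j47.7), |Γ_s| = 0.904
VSWR = (1 + |Γ_s|)/(1 − |Γ_s|)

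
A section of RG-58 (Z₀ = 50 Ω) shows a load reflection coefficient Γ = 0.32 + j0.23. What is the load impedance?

Z_L = Z_0·(1 + Γ)/(1 − Γ) = 50·(1.32 + j0.23)/(0.68 − j0.23)

Z_L ≈ 82 + j44.6 Ω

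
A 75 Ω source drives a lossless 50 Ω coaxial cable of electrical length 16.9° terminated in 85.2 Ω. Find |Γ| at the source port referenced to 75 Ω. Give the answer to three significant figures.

tan(βl) = 0.304
Z_in = Z_0·(Z_L + jZ_0·tanβl)/(Z_0 + jZ_L·tanβl) = 73.4 − j22.8 Ω
Γ_s = (Z_in − Z_s)/(Z_in + Z_s) = (-1.61 − j22.8)/(148 − j22.8), |Γ_s| = 0.152

|Γ| ≈ 0.152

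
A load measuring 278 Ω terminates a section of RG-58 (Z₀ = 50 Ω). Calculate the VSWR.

Γ = (278 − 50)/(278 + 50) = 0.695
VSWR = (1 + 0.695)/(1 − 0.695)

VSWR ≈ 5.56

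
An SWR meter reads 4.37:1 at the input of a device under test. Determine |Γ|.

|Γ| = (S − 1)/(S + 1) = (4.37 − 1)/(4.37 + 1) = 3.37/5.37

|Γ| ≈ 0.628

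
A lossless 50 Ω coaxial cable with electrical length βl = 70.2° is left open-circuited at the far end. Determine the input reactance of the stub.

tan(βl) = 2.78
For an open-circuited stub, Z_in = −jZ_0·cot(βl) = −jZ_0/tan(βl)

X_in ≈ -18 Ω (capacitive)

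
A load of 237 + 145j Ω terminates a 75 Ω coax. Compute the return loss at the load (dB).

Γ = (162 + j145)/(312 + j145), |Γ| = 0.632
RL = −20·log₁₀|Γ| = −20·log₁₀(0.632)

RL ≈ 3.99 dB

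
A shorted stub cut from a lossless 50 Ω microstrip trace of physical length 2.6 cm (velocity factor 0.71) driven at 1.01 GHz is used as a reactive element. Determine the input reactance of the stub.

λ = v/f = 0.71·c / 1.01 GHz = 0.211 m
βl = 2π·l/λ = 2π × 0.123 = 44.4°
tan(βl) = 0.979
For a shorted stub, Z_in = jZ_0·tan(βl)

X_in ≈ 48.9 Ω (inductive)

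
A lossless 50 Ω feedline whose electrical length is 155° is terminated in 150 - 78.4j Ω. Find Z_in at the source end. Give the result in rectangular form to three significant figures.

Z_in ≈ 90 + j89.9 Ω

tan(βl) = tan(155°) = -0.466
Z_in = Z_0·(Z_L + jZ_0·tanβl)/(Z_0 + jZ_L·tanβl)
     = 50·(150 − j102)/(13.4 − j69.9)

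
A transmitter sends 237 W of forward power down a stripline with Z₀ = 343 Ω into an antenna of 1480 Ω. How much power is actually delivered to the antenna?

Γ = (1480 − 343)/(1480 + 343) = 0.624
|Γ|² = 0.389
P_refl = |Γ|²·P_inc = 92.2 W, P_del = (1 − |Γ|²)·P_inc = 145 W

P_delivered ≈ 145 W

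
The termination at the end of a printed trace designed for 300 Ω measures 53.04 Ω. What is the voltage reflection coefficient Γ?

Γ = -0.7

Γ = (Z_L − Z_0)/(Z_L + Z_0) = (53.04 − 300)/(53.04 + 300) = -247/353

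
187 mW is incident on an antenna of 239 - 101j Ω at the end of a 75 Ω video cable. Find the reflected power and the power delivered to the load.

P_reflected ≈ 63.8 mW; P_delivered ≈ 123 mW

|Γ| = |(164 − j101)/(314 − j101)| = 0.584
|Γ|² = 0.341
P_refl = |Γ|²·P_inc = 63.8 mW, P_del = (1 − |Γ|²)·P_inc = 123 mW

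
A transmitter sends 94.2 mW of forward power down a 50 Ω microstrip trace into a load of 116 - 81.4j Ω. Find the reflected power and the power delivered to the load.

|Γ| = |(66 − j81.4)/(166 − j81.4)| = 0.567
|Γ|² = 0.321
P_refl = |Γ|²·P_inc = 30.3 mW, P_del = (1 − |Γ|²)·P_inc = 63.9 mW

P_reflected ≈ 30.3 mW; P_delivered ≈ 63.9 mW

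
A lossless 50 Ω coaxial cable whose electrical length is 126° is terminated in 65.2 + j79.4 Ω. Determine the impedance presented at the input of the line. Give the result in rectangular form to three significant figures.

Z_in ≈ 14.1 + j11.3 Ω

tan(βl) = tan(126°) = -1.38
Z_in = Z_0·(Z_L + jZ_0·tanβl)/(Z_0 + jZ_L·tanβl)
     = 50·(65.2 + j10.6)/(159 − j89.7)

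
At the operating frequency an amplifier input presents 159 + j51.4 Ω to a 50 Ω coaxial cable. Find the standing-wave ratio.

Γ = (Z_L − Z_0)/(Z_L + Z_0) = (109 + j51.4)/(209 + j51.4)
|Γ| = 121/215 = 0.56
VSWR = (1 + |Γ|)/(1 − |Γ|) = 1.56/0.44

VSWR ≈ 3.54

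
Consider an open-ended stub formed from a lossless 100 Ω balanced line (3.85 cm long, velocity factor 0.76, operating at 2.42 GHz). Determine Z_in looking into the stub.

Z_in ≈ +j155 Ω

λ = v/f = 0.76·c / 2.42 GHz = 0.0942 m
βl = 2π·l/λ = 2π × 0.409 = 147°
tan(βl) = -0.647
For an open-ended stub, Z_in = −jZ_0·cot(βl) = −jZ_0/tan(βl)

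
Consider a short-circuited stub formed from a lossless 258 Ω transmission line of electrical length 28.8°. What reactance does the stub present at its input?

X_in ≈ 142 Ω (inductive)

tan(βl) = 0.55
For a short-circuited stub, Z_in = jZ_0·tan(βl)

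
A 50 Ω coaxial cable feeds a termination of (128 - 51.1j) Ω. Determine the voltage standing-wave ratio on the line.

Γ = (Z_L − Z_0)/(Z_L + Z_0) = (78 − j51.1)/(178 − j51.1)
|Γ| = 93.2/185 = 0.504
VSWR = (1 + |Γ|)/(1 − |Γ|) = 1.5/0.496

VSWR ≈ 3.03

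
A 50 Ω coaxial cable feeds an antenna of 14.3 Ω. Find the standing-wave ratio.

VSWR ≈ 3.5

For a purely resistive load, VSWR = R_L/Z_0 or Z_0/R_L (whichever > 1) = 50/14.3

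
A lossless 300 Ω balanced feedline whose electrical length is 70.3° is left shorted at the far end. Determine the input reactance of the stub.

tan(βl) = 2.79
For a shorted stub, Z_in = jZ_0·tan(βl)

X_in ≈ 838 Ω (inductive)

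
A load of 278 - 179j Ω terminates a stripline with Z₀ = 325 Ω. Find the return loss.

RL ≈ 10.6 dB

Γ = (-47 − j179)/(603 − j179), |Γ| = 0.294
RL = −20·log₁₀|Γ| = −20·log₁₀(0.294)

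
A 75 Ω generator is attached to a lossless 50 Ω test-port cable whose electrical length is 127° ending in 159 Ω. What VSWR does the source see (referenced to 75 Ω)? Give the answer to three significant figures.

VSWR ≈ 3.86

tan(βl) = -1.33
Z_in = Z_0·(Z_L + jZ_0·tanβl)/(Z_0 + jZ_L·tanβl) = 23.3 + j32.1 Ω
Γ_s = (Z_in − Z_s)/(Z_in + Z_s) = (-51.7 + j32.1)/(98.3 + j32.1), |Γ_s| = 0.588
VSWR = (1 + |Γ_s|)/(1 − |Γ_s|)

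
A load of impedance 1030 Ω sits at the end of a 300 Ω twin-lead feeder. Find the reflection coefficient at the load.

Γ = 0.549

Γ = (Z_L − Z_0)/(Z_L + Z_0) = (1030 − 300)/(1030 + 300) = 730/1330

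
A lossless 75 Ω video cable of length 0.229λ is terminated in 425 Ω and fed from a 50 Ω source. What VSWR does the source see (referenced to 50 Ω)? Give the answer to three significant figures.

βl = 2π × 0.229 = 82.4°
tan(βl) = 7.53
Z_in = Z_0·(Z_L + jZ_0·tanβl)/(Z_0 + jZ_L·tanβl) = 13.5 − j9.64 Ω
Γ_s = (Z_in − Z_s)/(Z_in + Z_s) = (-36.5 − j9.64)/(63.5 − j9.64), |Γ_s| = 0.589
VSWR = (1 + |Γ_s|)/(1 − |Γ_s|)

VSWR ≈ 3.86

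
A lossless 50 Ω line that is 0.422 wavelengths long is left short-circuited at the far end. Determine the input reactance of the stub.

βl = 2π × 0.422 = 152°
tan(βl) = -0.534
For a short-circuited stub, Z_in = jZ_0·tan(βl)

X_in ≈ -26.7 Ω (capacitive)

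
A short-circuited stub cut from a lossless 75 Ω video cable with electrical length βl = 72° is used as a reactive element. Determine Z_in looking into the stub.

tan(βl) = 3.08
For a short-circuited stub, Z_in = jZ_0·tan(βl)

Z_in ≈ +j231 Ω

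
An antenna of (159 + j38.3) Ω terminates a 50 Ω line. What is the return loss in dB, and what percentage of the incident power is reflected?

RL ≈ 5.29 dB; 29.6% of incident power reflected

Γ = (109 + j38.3)/(209 + j38.3), |Γ| = 0.544
RL = −20·log₁₀(0.544) = 5.29 dB
P_refl/P_inc = |Γ|² = 0.296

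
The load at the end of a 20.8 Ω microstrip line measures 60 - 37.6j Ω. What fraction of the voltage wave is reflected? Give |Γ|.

Γ = (Z_L − Z_0)/(Z_L + Z_0) = (39.2 − j37.6)/(80.8 − j37.6)
|Γ| = 54.3/89.1

|Γ| ≈ 0.609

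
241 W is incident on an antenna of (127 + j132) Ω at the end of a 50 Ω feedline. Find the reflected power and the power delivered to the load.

P_reflected ≈ 115 W; P_delivered ≈ 126 W

|Γ| = |(77 + j132)/(177 + j132)| = 0.692
|Γ|² = 0.479
P_refl = |Γ|²·P_inc = 115 W, P_del = (1 − |Γ|²)·P_inc = 126 W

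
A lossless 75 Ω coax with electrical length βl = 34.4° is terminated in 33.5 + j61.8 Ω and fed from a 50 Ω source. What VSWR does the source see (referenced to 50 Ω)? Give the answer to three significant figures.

VSWR ≈ 5.78

tan(βl) = 0.685
Z_in = Z_0·(Z_L + jZ_0·tanβl)/(Z_0 + jZ_L·tanβl) = 174 + j138 Ω
Γ_s = (Z_in − Z_s)/(Z_in + Z_s) = (124 + j138)/(224 + j138), |Γ_s| = 0.705
VSWR = (1 + |Γ_s|)/(1 − |Γ_s|)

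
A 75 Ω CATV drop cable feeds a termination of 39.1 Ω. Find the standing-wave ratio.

VSWR ≈ 1.92

Γ = (39.1 − 75)/(39.1 + 75) = -0.315
VSWR = (1 + 0.315)/(1 − 0.315)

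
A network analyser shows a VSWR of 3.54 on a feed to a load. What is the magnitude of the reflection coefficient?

|Γ| = (S − 1)/(S + 1) = (3.54 − 1)/(3.54 + 1) = 2.54/4.54

|Γ| ≈ 0.559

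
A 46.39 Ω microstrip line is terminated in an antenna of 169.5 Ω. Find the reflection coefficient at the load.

Γ = 0.57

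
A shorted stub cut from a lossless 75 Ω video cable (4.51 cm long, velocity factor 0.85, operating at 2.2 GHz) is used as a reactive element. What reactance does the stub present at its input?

X_in ≈ -62.8 Ω (capacitive)

λ = v/f = 0.85·c / 2.2 GHz = 0.116 m
βl = 2π·l/λ = 2π × 0.389 = 140°
tan(βl) = -0.837
For a shorted stub, Z_in = jZ_0·tan(βl)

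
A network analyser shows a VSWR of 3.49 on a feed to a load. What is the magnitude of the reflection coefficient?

|Γ| ≈ 0.555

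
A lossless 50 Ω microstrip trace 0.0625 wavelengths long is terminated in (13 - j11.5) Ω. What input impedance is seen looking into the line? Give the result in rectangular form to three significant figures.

Z_in ≈ 12.6 + j7.17 Ω

βl = 2π × 0.0625 = 22.5°
tan(βl) = tan(22.5°) = 0.414
Z_in = Z_0·(Z_L + jZ_0·tanβl)/(Z_0 + jZ_L·tanβl)
     = 50·(13 + j9.21)/(54.8 + j5.38)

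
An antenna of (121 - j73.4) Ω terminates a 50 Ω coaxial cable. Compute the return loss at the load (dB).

RL ≈ 5.21 dB

Γ = (71 − j73.4)/(171 − j73.4), |Γ| = 0.549
RL = −20·log₁₀|Γ| = −20·log₁₀(0.549)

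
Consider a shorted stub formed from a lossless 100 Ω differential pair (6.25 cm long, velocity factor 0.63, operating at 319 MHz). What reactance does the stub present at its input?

X_in ≈ 78.1 Ω (inductive)

λ = v/f = 0.63·c / 319 MHz = 0.592 m
βl = 2π·l/λ = 2π × 0.105 = 38°
tan(βl) = 0.781
For a shorted stub, Z_in = jZ_0·tan(βl)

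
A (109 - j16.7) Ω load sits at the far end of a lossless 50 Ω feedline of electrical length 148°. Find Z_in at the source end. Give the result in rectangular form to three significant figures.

tan(βl) = tan(148°) = -0.625
Z_in = Z_0·(Z_L + jZ_0·tanβl)/(Z_0 + jZ_L·tanβl)
     = 50·(109 − j47.9)/(39.6 − j68.1)

Z_in ≈ 61.1 + j44.5 Ω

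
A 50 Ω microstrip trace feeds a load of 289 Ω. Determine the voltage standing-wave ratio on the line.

Γ = (289 − 50)/(289 + 50) = 0.705
VSWR = (1 + 0.705)/(1 − 0.705)

VSWR ≈ 5.78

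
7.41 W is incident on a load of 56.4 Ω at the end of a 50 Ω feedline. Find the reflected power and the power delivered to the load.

P_reflected ≈ 0.0268 W; P_delivered ≈ 7.38 W

Γ = (56.4 − 50)/(56.4 + 50) = 0.0602
|Γ|² = 0.00362
P_refl = |Γ|²·P_inc = 0.0268 W, P_del = (1 − |Γ|²)·P_inc = 7.38 W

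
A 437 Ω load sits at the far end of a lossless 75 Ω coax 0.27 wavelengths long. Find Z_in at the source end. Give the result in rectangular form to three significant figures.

Z_in ≈ 13.1 + j9.19 Ω

βl = 2π × 0.27 = 97.2°
tan(βl) = tan(97.2°) = -7.92
Z_in = Z_0·(Z_L + jZ_0·tanβl)/(Z_0 + jZ_L·tanβl)
     = 75·(437 − j594)/(75 − j3460)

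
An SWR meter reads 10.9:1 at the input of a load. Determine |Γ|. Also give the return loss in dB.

|Γ| ≈ 0.832; return loss ≈ 1.6 dB

|Γ| = (S − 1)/(S + 1) = (10.9 − 1)/(10.9 + 1) = 9.9/11.9
RL = −20·log₁₀|Γ| = −20·log₁₀(0.832)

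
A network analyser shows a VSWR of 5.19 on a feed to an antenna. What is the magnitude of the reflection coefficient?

|Γ| = (S − 1)/(S + 1) = (5.19 − 1)/(5.19 + 1) = 4.19/6.19

|Γ| ≈ 0.677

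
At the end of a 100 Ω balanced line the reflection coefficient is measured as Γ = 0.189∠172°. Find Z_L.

Z_L ≈ 68.4 + j3.73 Ω

Z_L = Z_0·(1 + Γ)/(1 − Γ) = 100·(0.813 + j0.0263)/(1.19 − j0.0263)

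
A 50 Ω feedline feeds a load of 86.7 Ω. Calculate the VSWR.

VSWR ≈ 1.73

Γ = (86.7 − 50)/(86.7 + 50) = 0.268
VSWR = (1 + 0.268)/(1 − 0.268)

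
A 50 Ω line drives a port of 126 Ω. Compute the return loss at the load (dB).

Γ = (126 − 50)/(126 + 50) = 0.432
RL = −20·log₁₀|Γ| = −20·log₁₀(0.432)

RL ≈ 7.29 dB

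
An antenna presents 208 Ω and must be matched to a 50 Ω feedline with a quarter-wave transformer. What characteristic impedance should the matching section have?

Z_qwt = √(Z_0·R_L) = √(50 × 208) = √10400

Z_qwt ≈ 102 Ω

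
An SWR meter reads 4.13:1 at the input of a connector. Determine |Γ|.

|Γ| = (S − 1)/(S + 1) = (4.13 − 1)/(4.13 + 1) = 3.13/5.13

|Γ| ≈ 0.61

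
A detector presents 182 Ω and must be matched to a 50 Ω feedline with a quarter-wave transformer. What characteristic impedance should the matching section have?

Z_qwt = √(Z_0·R_L) = √(50 × 182) = √9100

Z_qwt ≈ 95.4 Ω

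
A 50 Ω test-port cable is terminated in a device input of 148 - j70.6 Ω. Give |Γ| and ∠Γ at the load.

Γ ≈ 0.575 ∠ -16.1°

Γ = (Z_L − Z_0)/(Z_L + Z_0) = (98 − j70.6)/(198 − j70.6)
|Γ| = 121/210 = 0.575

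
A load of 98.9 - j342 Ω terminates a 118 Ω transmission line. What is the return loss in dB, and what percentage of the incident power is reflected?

RL ≈ 1.45 dB; 71.5% of incident power reflected

Γ = (-19.1 − j342)/(216.9 − j342), |Γ| = 0.846
RL = −20·log₁₀(0.846) = 1.45 dB
P_refl/P_inc = |Γ|² = 0.715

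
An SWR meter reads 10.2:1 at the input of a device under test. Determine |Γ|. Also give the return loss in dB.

|Γ| ≈ 0.821; return loss ≈ 1.71 dB

|Γ| = (S − 1)/(S + 1) = (10.2 − 1)/(10.2 + 1) = 9.2/11.2
RL = −20·log₁₀|Γ| = −20·log₁₀(0.821)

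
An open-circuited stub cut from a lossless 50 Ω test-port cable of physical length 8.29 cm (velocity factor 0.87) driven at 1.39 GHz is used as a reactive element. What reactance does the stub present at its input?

λ = v/f = 0.87·c / 1.39 GHz = 0.188 m
βl = 2π·l/λ = 2π × 0.441 = 159°
tan(βl) = -0.385
For an open-circuited stub, Z_in = −jZ_0·cot(βl) = −jZ_0/tan(βl)

X_in ≈ 130 Ω (inductive)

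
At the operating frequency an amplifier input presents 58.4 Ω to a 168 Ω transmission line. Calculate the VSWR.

Γ = (58.4 − 168)/(58.4 + 168) = -0.484
VSWR = (1 + 0.484)/(1 − 0.484)

VSWR ≈ 2.88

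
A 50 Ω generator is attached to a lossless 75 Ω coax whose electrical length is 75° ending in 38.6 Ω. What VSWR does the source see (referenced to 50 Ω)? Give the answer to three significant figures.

VSWR ≈ 2.82

tan(βl) = 3.73
Z_in = Z_0·(Z_L + jZ_0·tanβl)/(Z_0 + jZ_L·tanβl) = 123 + j43.9 Ω
Γ_s = (Z_in − Z_s)/(Z_in + Z_s) = (72.9 + j43.9)/(173 + j43.9), |Γ_s| = 0.477
VSWR = (1 + |Γ_s|)/(1 − |Γ_s|)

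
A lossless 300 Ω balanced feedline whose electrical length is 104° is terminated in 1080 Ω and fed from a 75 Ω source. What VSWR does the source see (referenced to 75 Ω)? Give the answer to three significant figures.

VSWR ≈ 2.31

tan(βl) = -4.01
Z_in = Z_0·(Z_L + jZ_0·tanβl)/(Z_0 + jZ_L·tanβl) = 88.1 + j68.7 Ω
Γ_s = (Z_in − Z_s)/(Z_in + Z_s) = (13.1 + j68.7)/(163 + j68.7), |Γ_s| = 0.395
VSWR = (1 + |Γ_s|)/(1 − |Γ_s|)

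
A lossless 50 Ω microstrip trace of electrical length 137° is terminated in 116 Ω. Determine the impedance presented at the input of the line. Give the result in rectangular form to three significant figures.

tan(βl) = tan(137°) = -0.933
Z_in = Z_0·(Z_L + jZ_0·tanβl)/(Z_0 + jZ_L·tanβl)
     = 50·(116 − j46.6)/(50 − j108)

Z_in ≈ 38.2 + j36 Ω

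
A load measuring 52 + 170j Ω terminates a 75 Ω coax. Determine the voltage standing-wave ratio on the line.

VSWR ≈ 9.44

Γ = (Z_L − Z_0)/(Z_L + Z_0) = (-23 + j170)/(127 + j170)
|Γ| = 172/212 = 0.808
VSWR = (1 + |Γ|)/(1 − |Γ|) = 1.81/0.192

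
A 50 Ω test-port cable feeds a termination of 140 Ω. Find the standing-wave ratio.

VSWR ≈ 2.8

Γ = (140 − 50)/(140 + 50) = 0.474
VSWR = (1 + 0.474)/(1 − 0.474)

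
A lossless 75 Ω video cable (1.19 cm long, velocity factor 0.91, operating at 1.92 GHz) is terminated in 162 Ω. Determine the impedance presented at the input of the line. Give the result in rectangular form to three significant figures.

Z_in ≈ 84.2 − j62 Ω

λ = v/f = 0.91·c / 1.92 GHz = 0.142 m
βl = 2π·l/λ = 2π × 0.0837 = 30.1°
tan(βl) = tan(30.1°) = 0.58
Z_in = Z_0·(Z_L + jZ_0·tanβl)/(Z_0 + jZ_L·tanβl)
     = 75·(162 + j43.5)/(75 + j94)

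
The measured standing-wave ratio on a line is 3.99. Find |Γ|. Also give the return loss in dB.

|Γ| ≈ 0.599; return loss ≈ 4.45 dB

|Γ| = (S − 1)/(S + 1) = (3.99 − 1)/(3.99 + 1) = 2.99/4.99
RL = −20·log₁₀|Γ| = −20·log₁₀(0.599)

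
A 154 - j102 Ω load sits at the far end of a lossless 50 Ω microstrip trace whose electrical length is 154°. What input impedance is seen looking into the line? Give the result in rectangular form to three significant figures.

tan(βl) = tan(154°) = -0.488
Z_in = Z_0·(Z_L + jZ_0·tanβl)/(Z_0 + jZ_L·tanβl)
     = 50·(154 − j126)/(0.251 − j75.1)

Z_in ≈ 84.5 + j102 Ω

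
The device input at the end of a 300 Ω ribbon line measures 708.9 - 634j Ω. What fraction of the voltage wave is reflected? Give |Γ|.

|Γ| ≈ 0.633

Γ = (Z_L − Z_0)/(Z_L + Z_0) = (408.9 − j634)/(1009 − j634)
|Γ| = 754/1190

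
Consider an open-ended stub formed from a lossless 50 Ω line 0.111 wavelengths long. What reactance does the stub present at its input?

βl = 2π × 0.111 = 40°
tan(βl) = 0.838
For an open-ended stub, Z_in = −jZ_0·cot(βl) = −jZ_0/tan(βl)

X_in ≈ -59.7 Ω (capacitive)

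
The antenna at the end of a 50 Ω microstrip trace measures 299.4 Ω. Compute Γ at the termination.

Γ = (Z_L − Z_0)/(Z_L + Z_0) = (299.4 − 50)/(299.4 + 50) = 249.4/349.4

Γ = 0.714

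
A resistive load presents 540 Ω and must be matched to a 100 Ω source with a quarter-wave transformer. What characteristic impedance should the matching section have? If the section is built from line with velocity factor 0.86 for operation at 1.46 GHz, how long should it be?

Z_qwt = √(Z_0·R_L) = √(100 × 540) = √54000
λ = 0.86·c/f = 0.177 m, so l = λ/4 = 0.0442 m

Z_qwt ≈ 232 Ω; length ≈ 4.42 cm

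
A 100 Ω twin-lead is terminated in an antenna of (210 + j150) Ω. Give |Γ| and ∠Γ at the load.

Γ ≈ 0.54 ∠ 27.9°

Γ = (Z_L − Z_0)/(Z_L + Z_0) = (110 + j150)/(310 + j150)
|Γ| = 186/344 = 0.54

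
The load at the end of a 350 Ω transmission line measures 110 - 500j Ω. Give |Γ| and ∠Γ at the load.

Γ = (Z_L − Z_0)/(Z_L + Z_0) = (-240 − j500)/(460 − j500)
|Γ| = 555/679 = 0.816

Γ ≈ 0.816 ∠ -68.3°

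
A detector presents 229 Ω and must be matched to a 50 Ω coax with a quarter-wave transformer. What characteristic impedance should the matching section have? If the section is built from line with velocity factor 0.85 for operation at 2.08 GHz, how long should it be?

Z_qwt ≈ 107 Ω; length ≈ 3.06 cm

Z_qwt = √(Z_0·R_L) = √(50 × 229) = √11450
λ = 0.85·c/f = 0.123 m, so l = λ/4 = 0.0306 m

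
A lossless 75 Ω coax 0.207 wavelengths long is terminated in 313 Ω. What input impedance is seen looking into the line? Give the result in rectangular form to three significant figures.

Z_in ≈ 19.3 − j19.5 Ω

βl = 2π × 0.207 = 74.5°
tan(βl) = tan(74.5°) = 3.61
Z_in = Z_0·(Z_L + jZ_0·tanβl)/(Z_0 + jZ_L·tanβl)
     = 75·(313 + j271)/(75 + j1130)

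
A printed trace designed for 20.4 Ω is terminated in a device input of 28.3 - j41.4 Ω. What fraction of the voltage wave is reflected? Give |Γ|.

|Γ| ≈ 0.659

Γ = (Z_L − Z_0)/(Z_L + Z_0) = (7.9 − j41.4)/(48.7 − j41.4)
|Γ| = 42.1/63.9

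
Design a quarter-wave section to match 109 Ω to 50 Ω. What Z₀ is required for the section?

Z_qwt ≈ 73.8 Ω

Z_qwt = √(Z_0·R_L) = √(50 × 109) = √5450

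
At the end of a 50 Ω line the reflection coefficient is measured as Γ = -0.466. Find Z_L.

Z_L ≈ 18.2 Ω

Z_L = Z_0·(1 + Γ)/(1 − Γ) = 50·(0.534)/(1.47)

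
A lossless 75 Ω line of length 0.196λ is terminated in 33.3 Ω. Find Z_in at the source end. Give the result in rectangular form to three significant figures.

Z_in ≈ 116 + j66.1 Ω

βl = 2π × 0.196 = 70.6°
tan(βl) = tan(70.6°) = 2.83
Z_in = Z_0·(Z_L + jZ_0·tanβl)/(Z_0 + jZ_L·tanβl)
     = 75·(33.3 + j213)/(75 + j94.4)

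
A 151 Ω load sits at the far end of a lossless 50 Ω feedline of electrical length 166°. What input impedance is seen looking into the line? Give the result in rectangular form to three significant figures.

tan(βl) = tan(166°) = -0.249
Z_in = Z_0·(Z_L + jZ_0·tanβl)/(Z_0 + jZ_L·tanβl)
     = 50·(151 − j12.5)/(50 − j37.6)

Z_in ≈ 102 + j64.6 Ω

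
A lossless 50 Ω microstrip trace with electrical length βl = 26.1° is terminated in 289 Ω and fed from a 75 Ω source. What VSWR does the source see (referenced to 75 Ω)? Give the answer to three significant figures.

VSWR ≈ 4.81

tan(βl) = 0.49
Z_in = Z_0·(Z_L + jZ_0·tanβl)/(Z_0 + jZ_L·tanβl) = 39.7 − j88 Ω
Γ_s = (Z_in − Z_s)/(Z_in + Z_s) = (-35.3 − j88)/(115 − j88), |Γ_s| = 0.656
VSWR = (1 + |Γ_s|)/(1 − |Γ_s|)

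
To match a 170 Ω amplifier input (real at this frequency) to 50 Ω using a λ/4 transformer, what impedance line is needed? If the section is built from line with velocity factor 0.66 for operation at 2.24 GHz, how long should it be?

Z_qwt ≈ 92.2 Ω; length ≈ 2.21 cm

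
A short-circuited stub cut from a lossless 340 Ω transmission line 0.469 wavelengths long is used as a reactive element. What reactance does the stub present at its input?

βl = 2π × 0.469 = 169°
tan(βl) = -0.197
For a short-circuited stub, Z_in = jZ_0·tan(βl)

X_in ≈ -67.1 Ω (capacitive)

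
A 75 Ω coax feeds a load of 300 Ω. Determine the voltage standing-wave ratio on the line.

VSWR ≈ 4

For a purely resistive load, VSWR = R_L/Z_0 or Z_0/R_L (whichever > 1) = 300/75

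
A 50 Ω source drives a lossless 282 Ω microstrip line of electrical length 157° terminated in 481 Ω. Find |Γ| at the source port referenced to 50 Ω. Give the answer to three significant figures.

tan(βl) = -0.424
Z_in = Z_0·(Z_L + jZ_0·tanβl)/(Z_0 + jZ_L·tanβl) = 372 + j150 Ω
Γ_s = (Z_in − Z_s)/(Z_in + Z_s) = (322 + j150)/(422 + j150), |Γ_s| = 0.793

|Γ| ≈ 0.793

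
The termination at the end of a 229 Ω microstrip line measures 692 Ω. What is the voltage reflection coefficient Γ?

Γ = 0.503

Γ = (Z_L − Z_0)/(Z_L + Z_0) = (692 − 229)/(692 + 229) = 463/921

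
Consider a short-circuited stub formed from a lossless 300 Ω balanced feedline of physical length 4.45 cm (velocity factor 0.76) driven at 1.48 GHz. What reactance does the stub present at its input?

X_in ≈ -1200 Ω (capacitive)

λ = v/f = 0.76·c / 1.48 GHz = 0.154 m
βl = 2π·l/λ = 2π × 0.289 = 104°
tan(βl) = -4.01
For a short-circuited stub, Z_in = jZ_0·tan(βl)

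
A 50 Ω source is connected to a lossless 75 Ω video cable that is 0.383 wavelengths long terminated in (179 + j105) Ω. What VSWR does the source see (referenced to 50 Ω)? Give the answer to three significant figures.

VSWR ≈ 3.25

βl = 2π × 0.383 = 138°
tan(βl) = -0.904
Z_in = Z_0·(Z_L + jZ_0·tanβl)/(Z_0 + jZ_L·tanβl) = 33.2 + j48.1 Ω
Γ_s = (Z_in − Z_s)/(Z_in + Z_s) = (-16.8 + j48.1)/(83.2 + j48.1), |Γ_s| = 0.53
VSWR = (1 + |Γ_s|)/(1 − |Γ_s|)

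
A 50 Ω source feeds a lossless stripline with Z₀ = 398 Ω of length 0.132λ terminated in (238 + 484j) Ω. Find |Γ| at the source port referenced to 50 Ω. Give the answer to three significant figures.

βl = 2π × 0.132 = 47.5°
tan(βl) = 1.09
Z_in = Z_0·(Z_L + jZ_0·tanβl)/(Z_0 + jZ_L·tanβl) = 977 − j855 Ω
Γ_s = (Z_in − Z_s)/(Z_in + Z_s) = (927 − j855)/(1030 − j855), |Γ_s| = 0.944

|Γ| ≈ 0.944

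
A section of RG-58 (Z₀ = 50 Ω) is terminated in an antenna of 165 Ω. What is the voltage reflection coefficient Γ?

Γ = 0.535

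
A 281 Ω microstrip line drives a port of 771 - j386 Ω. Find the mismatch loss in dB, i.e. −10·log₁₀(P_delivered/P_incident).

Γ = (490 − j386)/(1052 − j386), |Γ| = 0.557
|Γ|² = 0.31, so P_del/P_inc = 1 − |Γ|² = 0.69
ML = −10·log₁₀(1 − |Γ|²)

mismatch loss ≈ 1.61 dB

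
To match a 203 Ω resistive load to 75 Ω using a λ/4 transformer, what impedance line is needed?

Z_qwt = √(Z_0·R_L) = √(75 × 203) = √15220

Z_qwt ≈ 123 Ω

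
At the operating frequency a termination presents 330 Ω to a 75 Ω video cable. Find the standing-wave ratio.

For a purely resistive load, VSWR = R_L/Z_0 or Z_0/R_L (whichever > 1) = 330/75

VSWR ≈ 4.4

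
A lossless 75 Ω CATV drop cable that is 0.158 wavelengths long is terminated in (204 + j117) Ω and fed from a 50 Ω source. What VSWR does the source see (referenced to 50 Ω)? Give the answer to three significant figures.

VSWR ≈ 3.95

βl = 2π × 0.158 = 56.9°
tan(βl) = 1.53
Z_in = Z_0·(Z_L + jZ_0·tanβl)/(Z_0 + jZ_L·tanβl) = 35.4 − j60.7 Ω
Γ_s = (Z_in − Z_s)/(Z_in + Z_s) = (-14.6 − j60.7)/(85.4 − j60.7), |Γ_s| = 0.596
VSWR = (1 + |Γ_s|)/(1 − |Γ_s|)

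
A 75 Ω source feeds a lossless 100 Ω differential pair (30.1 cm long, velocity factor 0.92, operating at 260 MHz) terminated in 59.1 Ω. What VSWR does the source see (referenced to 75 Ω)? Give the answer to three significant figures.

VSWR ≈ 2.22

λ = v/f = 0.92·c / 260 MHz = 1.06 m
βl = 2π·l/λ = 2π × 0.284 = 102°
tan(βl) = -4.67
Z_in = Z_0·(Z_L + jZ_0·tanβl)/(Z_0 + jZ_L·tanβl) = 156 − j35.2 Ω
Γ_s = (Z_in − Z_s)/(Z_in + Z_s) = (81.4 − j35.2)/(231 − j35.2), |Γ_s| = 0.379
VSWR = (1 + |Γ_s|)/(1 − |Γ_s|)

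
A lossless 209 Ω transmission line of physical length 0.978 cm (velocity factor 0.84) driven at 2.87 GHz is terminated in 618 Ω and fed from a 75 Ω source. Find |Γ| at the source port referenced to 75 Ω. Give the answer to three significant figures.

λ = v/f = 0.84·c / 2.87 GHz = 0.0878 m
βl = 2π·l/λ = 2π × 0.111 = 40.1°
tan(βl) = 0.842
Z_in = Z_0·(Z_L + jZ_0·tanβl)/(Z_0 + jZ_L·tanβl) = 147 − j189 Ω
Γ_s = (Z_in − Z_s)/(Z_in + Z_s) = (71.7 − j189)/(222 − j189), |Γ_s| = 0.694

|Γ| ≈ 0.694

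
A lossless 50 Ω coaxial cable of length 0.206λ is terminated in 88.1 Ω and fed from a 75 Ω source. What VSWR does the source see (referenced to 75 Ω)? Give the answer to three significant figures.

VSWR ≈ 2.56

βl = 2π × 0.206 = 74.2°
tan(βl) = 3.52
Z_in = Z_0·(Z_L + jZ_0·tanβl)/(Z_0 + jZ_L·tanβl) = 29.9 − j9.37 Ω
Γ_s = (Z_in − Z_s)/(Z_in + Z_s) = (-45.1 − j9.37)/(105 − j9.37), |Γ_s| = 0.438
VSWR = (1 + |Γ_s|)/(1 − |Γ_s|)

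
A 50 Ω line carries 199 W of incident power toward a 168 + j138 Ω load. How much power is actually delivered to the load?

|Γ| = |(118 + j138)/(218 + j138)| = 0.704
|Γ|² = 0.495
P_refl = |Γ|²·P_inc = 98.6 W, P_del = (1 − |Γ|²)·P_inc = 100 W

P_delivered ≈ 100 W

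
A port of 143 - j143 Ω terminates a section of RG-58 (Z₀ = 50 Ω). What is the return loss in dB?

Γ = (93 − j143)/(193 − j143), |Γ| = 0.71
RL = −20·log₁₀|Γ| = −20·log₁₀(0.71)

RL ≈ 2.97 dB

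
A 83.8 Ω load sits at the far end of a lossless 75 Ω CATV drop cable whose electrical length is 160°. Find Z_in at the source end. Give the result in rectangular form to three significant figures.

Z_in ≈ 81.4 + j5.82 Ω

tan(βl) = tan(160°) = -0.364
Z_in = Z_0·(Z_L + jZ_0·tanβl)/(Z_0 + jZ_L·tanβl)
     = 75·(83.8 − j27.3)/(75 − j30.5)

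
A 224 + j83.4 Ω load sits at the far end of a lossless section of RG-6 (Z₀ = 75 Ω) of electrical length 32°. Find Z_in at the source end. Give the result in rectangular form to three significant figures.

Z_in ≈ 87.1 − j106 Ω

tan(βl) = tan(32°) = 0.625
Z_in = Z_0·(Z_L + jZ_0·tanβl)/(Z_0 + jZ_L·tanβl)
     = 75·(224 + j130)/(22.9 + j140)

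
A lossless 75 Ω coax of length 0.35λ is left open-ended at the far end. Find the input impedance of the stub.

βl = 2π × 0.35 = 126°
tan(βl) = -1.38
For an open-ended stub, Z_in = −jZ_0·cot(βl) = −jZ_0/tan(βl)

Z_in ≈ +j54.5 Ω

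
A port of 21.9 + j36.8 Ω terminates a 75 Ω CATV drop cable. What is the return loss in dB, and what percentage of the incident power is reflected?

RL ≈ 4.11 dB; 38.8% of incident power reflected

Γ = (-53.1 + j36.8)/(96.9 + j36.8), |Γ| = 0.623
RL = −20·log₁₀(0.623) = 4.11 dB
P_refl/P_inc = |Γ|² = 0.388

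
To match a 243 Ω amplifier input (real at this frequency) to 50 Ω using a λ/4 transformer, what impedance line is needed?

Z_qwt ≈ 110 Ω

Z_qwt = √(Z_0·R_L) = √(50 × 243) = √12150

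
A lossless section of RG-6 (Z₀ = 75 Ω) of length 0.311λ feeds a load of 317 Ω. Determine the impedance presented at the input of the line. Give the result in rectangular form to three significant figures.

Z_in ≈ 20.4 + j28.3 Ω

βl = 2π × 0.311 = 112°
tan(βl) = tan(112°) = -2.48
Z_in = Z_0·(Z_L + jZ_0·tanβl)/(Z_0 + jZ_L·tanβl)
     = 75·(317 − j186)/(75 − j786)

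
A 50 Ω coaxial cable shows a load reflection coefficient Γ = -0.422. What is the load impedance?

Z_L ≈ 20.3 Ω

Z_L = Z_0·(1 + Γ)/(1 − Γ) = 50·(0.578)/(1.42)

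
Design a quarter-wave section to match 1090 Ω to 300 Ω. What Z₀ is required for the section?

Z_qwt = √(Z_0·R_L) = √(300 × 1090) = √327000

Z_qwt ≈ 572 Ω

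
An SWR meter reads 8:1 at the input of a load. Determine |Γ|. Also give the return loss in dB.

|Γ| = (S − 1)/(S + 1) = (8 − 1)/(8 + 1) = 7/9
RL = −20·log₁₀|Γ| = −20·log₁₀(0.778)

|Γ| ≈ 0.778; return loss ≈ 2.18 dB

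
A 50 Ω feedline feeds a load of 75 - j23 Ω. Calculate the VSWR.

VSWR ≈ 1.73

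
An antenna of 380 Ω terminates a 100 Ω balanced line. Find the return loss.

Γ = (380 − 100)/(380 + 100) = 0.583
RL = −20·log₁₀|Γ| = −20·log₁₀(0.583)

RL ≈ 4.68 dB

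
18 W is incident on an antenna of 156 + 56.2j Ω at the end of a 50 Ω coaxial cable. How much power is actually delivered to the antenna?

|Γ| = |(106 + j56.2)/(206 + j56.2)| = 0.562
|Γ|² = 0.316
P_refl = |Γ|²·P_inc = 5.68 W, P_del = (1 − |Γ|²)·P_inc = 12.3 W

P_delivered ≈ 12.3 W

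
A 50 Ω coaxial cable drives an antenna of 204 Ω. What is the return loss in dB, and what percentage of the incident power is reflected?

Γ = (204 − 50)/(204 + 50) = 0.606
RL = −20·log₁₀(0.606) = 4.35 dB
P_refl/P_inc = |Γ|² = 0.368

RL ≈ 4.35 dB; 36.8% of incident power reflected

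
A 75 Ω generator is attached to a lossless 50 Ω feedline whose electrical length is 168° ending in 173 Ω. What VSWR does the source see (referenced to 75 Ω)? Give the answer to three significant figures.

tan(βl) = -0.213
Z_in = Z_0·(Z_L + jZ_0·tanβl)/(Z_0 + jZ_L·tanβl) = 117 + j75.7 Ω
Γ_s = (Z_in − Z_s)/(Z_in + Z_s) = (42.3 + j75.7)/(192 + j75.7), |Γ_s| = 0.42
VSWR = (1 + |Γ_s|)/(1 − |Γ_s|)

VSWR ≈ 2.45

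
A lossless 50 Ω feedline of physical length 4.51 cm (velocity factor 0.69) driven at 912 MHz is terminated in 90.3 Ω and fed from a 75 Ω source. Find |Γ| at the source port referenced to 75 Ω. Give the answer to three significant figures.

λ = v/f = 0.69·c / 912 MHz = 0.227 m
βl = 2π·l/λ = 2π × 0.199 = 71.5°
tan(βl) = 2.99
Z_in = Z_0·(Z_L + jZ_0·tanβl)/(Z_0 + jZ_L·tanβl) = 29.8 − j11.2 Ω
Γ_s = (Z_in − Z_s)/(Z_in + Z_s) = (-45.2 − j11.2)/(105 − j11.2), |Γ_s| = 0.442

|Γ| ≈ 0.442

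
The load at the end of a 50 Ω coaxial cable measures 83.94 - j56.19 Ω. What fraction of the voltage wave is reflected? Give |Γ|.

|Γ| ≈ 0.452

Γ = (Z_L − Z_0)/(Z_L + Z_0) = (33.94 − j56.19)/(133.9 − j56.19)
|Γ| = 65.6/145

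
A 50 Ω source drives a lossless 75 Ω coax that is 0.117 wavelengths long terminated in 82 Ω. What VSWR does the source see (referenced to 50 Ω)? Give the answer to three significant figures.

VSWR ≈ 1.53

βl = 2π × 0.117 = 42.1°
tan(βl) = 0.904
Z_in = Z_0·(Z_L + jZ_0·tanβl)/(Z_0 + jZ_L·tanβl) = 75.4 − j6.7 Ω
Γ_s = (Z_in − Z_s)/(Z_in + Z_s) = (25.4 − j6.7)/(125 − j6.7), |Γ_s| = 0.209
VSWR = (1 + |Γ_s|)/(1 − |Γ_s|)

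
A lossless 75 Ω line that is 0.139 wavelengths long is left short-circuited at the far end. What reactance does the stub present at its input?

X_in ≈ 89.5 Ω (inductive)

βl = 2π × 0.139 = 50°
tan(βl) = 1.19
For a short-circuited stub, Z_in = jZ_0·tan(βl)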